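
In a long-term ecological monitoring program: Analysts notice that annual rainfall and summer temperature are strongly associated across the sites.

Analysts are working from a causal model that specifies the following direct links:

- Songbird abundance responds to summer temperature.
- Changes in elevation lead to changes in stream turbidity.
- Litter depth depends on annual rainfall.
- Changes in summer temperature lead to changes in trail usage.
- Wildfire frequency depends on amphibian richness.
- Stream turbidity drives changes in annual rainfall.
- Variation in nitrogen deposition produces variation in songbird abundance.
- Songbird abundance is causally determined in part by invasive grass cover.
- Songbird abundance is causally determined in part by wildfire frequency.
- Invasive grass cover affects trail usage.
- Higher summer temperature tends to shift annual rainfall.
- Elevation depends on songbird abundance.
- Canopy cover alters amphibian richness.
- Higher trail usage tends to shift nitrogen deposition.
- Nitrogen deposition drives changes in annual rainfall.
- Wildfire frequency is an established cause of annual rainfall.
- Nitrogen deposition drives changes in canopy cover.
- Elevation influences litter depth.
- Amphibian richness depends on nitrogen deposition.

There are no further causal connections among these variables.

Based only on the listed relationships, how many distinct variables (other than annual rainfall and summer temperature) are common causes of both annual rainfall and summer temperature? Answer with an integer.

0

No listed variable has a causal path to both annual rainfall and summer temperature, so there are no common causes.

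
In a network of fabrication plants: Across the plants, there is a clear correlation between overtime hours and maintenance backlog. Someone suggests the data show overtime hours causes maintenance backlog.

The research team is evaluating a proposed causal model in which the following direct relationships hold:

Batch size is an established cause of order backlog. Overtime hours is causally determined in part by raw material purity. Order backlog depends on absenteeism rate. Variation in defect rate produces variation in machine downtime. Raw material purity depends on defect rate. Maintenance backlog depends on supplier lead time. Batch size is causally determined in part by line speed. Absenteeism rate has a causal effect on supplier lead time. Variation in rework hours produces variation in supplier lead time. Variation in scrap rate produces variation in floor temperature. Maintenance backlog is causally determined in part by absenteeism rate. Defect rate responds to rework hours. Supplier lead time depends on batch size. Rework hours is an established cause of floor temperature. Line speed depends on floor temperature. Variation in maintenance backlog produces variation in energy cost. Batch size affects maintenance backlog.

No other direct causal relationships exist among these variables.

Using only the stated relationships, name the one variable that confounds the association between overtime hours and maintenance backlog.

Rework hours has a causal path to overtime hours (rework hours → defect rate → raw material purity → overtime hours) and a separate causal path to maintenance backlog (rework hours → supplier lead time → maintenance backlog), so it is a common cause of both.
No stated relationship gives overtime hours a causal route to maintenance backlog, so the correlation is explained by the shared upstream cause rather than a direct effect.

rework hours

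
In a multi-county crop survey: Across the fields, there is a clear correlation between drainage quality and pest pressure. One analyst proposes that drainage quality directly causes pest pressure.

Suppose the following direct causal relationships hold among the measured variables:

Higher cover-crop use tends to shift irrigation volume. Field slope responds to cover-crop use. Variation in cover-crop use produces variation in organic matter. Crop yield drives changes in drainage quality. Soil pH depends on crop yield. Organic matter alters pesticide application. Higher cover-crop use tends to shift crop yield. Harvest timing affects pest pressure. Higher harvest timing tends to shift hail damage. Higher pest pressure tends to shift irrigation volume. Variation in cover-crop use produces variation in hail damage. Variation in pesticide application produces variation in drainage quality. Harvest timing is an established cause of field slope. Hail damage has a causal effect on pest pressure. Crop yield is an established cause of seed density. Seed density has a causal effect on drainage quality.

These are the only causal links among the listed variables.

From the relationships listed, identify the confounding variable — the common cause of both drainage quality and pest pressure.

Cover-crop use has a causal path to drainage quality (cover-crop use → crop yield → drainage quality) and a separate causal path to pest pressure (cover-crop use → hail damage → pest pressure), so it is a common cause of both.
No stated relationship gives drainage quality a causal route to pest pressure, so the correlation is explained by the shared upstream cause rather than a direct effect.

cover-crop use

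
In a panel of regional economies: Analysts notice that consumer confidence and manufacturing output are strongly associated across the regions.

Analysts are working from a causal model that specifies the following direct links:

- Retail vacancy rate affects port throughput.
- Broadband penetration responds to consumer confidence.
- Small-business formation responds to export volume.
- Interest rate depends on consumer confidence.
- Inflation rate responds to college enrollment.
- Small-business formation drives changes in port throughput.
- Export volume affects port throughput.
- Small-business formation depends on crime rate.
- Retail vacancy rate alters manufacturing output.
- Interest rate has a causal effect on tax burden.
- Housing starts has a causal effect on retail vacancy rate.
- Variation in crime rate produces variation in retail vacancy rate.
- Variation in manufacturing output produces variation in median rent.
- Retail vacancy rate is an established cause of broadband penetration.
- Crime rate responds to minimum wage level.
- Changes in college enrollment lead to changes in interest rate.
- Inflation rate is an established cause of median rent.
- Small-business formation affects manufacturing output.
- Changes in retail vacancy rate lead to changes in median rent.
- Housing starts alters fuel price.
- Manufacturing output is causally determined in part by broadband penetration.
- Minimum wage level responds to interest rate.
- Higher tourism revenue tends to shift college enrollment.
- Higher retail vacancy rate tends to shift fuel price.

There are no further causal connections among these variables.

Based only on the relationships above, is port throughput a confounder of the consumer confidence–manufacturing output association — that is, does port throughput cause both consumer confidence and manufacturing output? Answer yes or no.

Port throughput has no stated causal path to either consumer confidence or manufacturing output. A confounder must cause both variables, so port throughput does not qualify.

no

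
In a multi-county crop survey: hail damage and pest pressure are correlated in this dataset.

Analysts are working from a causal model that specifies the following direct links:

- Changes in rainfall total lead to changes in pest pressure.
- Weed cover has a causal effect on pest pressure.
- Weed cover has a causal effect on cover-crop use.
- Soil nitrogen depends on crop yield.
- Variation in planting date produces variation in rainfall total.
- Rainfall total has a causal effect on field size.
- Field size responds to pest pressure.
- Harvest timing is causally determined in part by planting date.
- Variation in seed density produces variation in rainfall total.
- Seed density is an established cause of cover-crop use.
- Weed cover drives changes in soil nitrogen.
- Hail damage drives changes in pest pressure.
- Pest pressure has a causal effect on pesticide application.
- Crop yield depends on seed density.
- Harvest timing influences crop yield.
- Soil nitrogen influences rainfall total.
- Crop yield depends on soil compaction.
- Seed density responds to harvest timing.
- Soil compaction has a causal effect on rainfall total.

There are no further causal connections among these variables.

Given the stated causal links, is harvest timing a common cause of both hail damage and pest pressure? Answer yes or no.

no

Harvest timing has no stated causal path to hail damage. A confounder must cause both variables, so harvest timing does not qualify.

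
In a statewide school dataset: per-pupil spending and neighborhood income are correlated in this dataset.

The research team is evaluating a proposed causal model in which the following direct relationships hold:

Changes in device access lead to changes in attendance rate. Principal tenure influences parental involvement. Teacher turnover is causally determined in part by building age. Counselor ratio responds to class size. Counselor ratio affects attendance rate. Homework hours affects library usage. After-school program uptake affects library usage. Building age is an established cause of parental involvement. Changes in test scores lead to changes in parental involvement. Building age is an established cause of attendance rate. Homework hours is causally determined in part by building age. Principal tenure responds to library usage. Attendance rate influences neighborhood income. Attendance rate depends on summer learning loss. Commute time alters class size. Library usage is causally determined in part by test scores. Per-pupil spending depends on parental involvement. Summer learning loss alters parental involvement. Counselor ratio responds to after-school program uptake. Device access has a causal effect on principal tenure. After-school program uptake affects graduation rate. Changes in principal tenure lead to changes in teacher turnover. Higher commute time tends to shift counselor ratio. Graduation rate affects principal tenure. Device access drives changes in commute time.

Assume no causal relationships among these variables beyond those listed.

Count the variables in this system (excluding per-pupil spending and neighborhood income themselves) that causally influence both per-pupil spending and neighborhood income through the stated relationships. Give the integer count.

The common causes are: after-school program uptake (to per-pupil spending via after-school program uptake → library usage → principal tenure → parental involvement → per-pupil spending; to neighborhood income via after-school program uptake → counselor ratio → attendance rate → neighborhood income); building age (to per-pupil spending via building age → parental involvement → per-pupil spending; to neighborhood income via building age → attendance rate → neighborhood income); device access (to per-pupil spending via device access → principal tenure → parental involvement → per-pupil spending; to neighborhood income via device access → attendance rate → neighborhood income); summer learning loss (to per-pupil spending via summer learning loss → parental involvement → per-pupil spending; to neighborhood income via summer learning loss → attendance rate → neighborhood income).
Every other variable lacks a causal path to at least one of per-pupil spending and neighborhood income.

4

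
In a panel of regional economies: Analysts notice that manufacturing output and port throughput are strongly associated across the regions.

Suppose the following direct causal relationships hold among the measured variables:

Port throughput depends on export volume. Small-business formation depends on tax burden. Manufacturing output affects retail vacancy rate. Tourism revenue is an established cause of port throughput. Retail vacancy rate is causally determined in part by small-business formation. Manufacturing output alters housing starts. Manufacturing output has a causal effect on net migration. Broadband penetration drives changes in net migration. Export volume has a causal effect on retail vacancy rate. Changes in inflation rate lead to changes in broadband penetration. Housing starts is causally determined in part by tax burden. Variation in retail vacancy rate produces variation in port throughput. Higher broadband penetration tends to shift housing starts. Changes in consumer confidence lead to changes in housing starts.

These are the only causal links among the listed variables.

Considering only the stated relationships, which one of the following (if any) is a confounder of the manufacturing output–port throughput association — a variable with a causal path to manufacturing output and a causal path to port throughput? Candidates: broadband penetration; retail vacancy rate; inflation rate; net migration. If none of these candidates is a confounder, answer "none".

none

None of the listed candidates has causal paths to both manufacturing output and port throughput in the stated relationships, so none is a common cause.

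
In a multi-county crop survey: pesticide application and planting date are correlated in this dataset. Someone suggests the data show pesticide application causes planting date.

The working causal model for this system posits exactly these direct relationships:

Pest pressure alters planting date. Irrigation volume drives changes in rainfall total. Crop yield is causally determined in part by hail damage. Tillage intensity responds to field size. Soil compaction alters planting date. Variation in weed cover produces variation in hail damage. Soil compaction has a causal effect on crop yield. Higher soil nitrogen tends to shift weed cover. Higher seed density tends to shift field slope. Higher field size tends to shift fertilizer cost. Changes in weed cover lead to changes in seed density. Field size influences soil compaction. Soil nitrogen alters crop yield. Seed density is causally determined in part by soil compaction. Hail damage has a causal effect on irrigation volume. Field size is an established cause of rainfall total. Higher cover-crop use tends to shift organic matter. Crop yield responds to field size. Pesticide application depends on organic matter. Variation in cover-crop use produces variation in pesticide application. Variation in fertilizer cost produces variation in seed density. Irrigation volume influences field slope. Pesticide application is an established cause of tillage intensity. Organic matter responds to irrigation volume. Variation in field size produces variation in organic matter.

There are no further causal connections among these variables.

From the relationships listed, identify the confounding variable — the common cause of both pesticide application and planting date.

field size

Field size has a causal path to pesticide application (field size → organic matter → pesticide application) and a separate causal path to planting date (field size → soil compaction → planting date), so it is a common cause of both.
No stated relationship gives pesticide application a causal route to planting date, so the correlation is explained by the shared upstream cause rather than a direct effect.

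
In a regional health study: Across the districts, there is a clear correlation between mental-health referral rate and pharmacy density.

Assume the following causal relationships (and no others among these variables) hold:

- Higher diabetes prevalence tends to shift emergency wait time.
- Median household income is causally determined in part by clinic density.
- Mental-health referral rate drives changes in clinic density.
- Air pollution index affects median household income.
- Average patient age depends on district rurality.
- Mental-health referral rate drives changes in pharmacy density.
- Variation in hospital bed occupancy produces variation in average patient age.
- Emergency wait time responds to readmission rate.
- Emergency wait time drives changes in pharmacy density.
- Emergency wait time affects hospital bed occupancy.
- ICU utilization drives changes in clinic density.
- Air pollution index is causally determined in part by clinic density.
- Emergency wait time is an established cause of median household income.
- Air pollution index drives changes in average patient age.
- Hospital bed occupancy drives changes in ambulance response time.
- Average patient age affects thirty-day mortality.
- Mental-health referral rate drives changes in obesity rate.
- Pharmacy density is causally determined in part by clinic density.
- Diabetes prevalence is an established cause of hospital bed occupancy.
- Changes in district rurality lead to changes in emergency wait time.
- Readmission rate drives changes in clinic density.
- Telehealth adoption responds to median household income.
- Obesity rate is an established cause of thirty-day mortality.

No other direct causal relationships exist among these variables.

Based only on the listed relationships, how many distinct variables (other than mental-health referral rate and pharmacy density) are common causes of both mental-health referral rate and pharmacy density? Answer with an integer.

No listed variable has a causal path to both mental-health referral rate and pharmacy density, so there are no common causes.

0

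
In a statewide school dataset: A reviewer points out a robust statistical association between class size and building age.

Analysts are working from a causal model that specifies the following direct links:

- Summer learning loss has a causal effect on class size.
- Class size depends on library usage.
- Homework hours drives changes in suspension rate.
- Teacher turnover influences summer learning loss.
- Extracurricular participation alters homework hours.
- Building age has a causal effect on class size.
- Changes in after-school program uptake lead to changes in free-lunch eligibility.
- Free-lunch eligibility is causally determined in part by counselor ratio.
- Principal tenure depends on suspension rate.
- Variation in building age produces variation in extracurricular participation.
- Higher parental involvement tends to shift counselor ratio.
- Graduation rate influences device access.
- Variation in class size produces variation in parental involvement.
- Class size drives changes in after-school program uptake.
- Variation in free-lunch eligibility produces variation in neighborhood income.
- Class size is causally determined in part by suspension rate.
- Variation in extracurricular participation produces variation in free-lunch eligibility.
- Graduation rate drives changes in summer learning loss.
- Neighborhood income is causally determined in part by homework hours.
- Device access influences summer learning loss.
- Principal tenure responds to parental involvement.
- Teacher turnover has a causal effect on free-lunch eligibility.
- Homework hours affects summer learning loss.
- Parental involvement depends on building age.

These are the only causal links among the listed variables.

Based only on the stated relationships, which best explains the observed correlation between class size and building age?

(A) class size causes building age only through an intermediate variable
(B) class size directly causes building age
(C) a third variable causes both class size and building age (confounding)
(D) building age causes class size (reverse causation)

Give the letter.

D

The stated link runs building age → class size; class size has no causal path to building age. No variable causes both, so confounding is ruled out. The correlation reflects reverse causation.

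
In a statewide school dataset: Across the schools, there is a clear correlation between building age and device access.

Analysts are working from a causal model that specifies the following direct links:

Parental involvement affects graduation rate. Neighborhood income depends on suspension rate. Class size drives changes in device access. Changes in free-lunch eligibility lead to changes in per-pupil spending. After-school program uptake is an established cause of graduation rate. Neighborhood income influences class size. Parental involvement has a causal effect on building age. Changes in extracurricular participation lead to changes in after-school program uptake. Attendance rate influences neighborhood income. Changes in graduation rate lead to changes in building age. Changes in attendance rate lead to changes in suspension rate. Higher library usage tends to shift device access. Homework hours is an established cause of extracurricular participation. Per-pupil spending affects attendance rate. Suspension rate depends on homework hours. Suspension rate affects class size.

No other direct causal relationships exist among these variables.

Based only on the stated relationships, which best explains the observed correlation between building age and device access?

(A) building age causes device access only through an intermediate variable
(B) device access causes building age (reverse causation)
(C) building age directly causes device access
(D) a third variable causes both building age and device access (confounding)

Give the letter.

Homework hours causes building age (homework hours → extracurricular participation → after-school program uptake → graduation rate → building age) and device access (homework hours → suspension rate → class size → device access) — a common cause creating the correlation.
There is no stated path from building age to device access or from device access to building age, so neither direct nor reverse causation applies.

D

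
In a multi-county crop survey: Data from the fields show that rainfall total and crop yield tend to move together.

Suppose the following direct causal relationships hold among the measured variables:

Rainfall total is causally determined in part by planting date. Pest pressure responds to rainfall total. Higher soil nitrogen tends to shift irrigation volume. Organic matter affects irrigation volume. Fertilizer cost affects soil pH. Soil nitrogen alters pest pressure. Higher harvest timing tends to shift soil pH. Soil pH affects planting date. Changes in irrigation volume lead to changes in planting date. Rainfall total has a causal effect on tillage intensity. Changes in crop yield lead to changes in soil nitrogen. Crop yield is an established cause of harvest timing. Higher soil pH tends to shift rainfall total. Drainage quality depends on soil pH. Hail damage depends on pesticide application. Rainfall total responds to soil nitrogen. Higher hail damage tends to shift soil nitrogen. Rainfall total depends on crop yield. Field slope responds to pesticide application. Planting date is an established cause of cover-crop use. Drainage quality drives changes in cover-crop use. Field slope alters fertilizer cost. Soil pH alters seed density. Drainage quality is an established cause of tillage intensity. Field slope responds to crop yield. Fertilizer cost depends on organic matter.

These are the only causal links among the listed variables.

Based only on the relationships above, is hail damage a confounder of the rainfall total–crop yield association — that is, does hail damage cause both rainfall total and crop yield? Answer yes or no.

Hail damage has no stated causal path to crop yield. A confounder must cause both variables, so hail damage does not qualify.

no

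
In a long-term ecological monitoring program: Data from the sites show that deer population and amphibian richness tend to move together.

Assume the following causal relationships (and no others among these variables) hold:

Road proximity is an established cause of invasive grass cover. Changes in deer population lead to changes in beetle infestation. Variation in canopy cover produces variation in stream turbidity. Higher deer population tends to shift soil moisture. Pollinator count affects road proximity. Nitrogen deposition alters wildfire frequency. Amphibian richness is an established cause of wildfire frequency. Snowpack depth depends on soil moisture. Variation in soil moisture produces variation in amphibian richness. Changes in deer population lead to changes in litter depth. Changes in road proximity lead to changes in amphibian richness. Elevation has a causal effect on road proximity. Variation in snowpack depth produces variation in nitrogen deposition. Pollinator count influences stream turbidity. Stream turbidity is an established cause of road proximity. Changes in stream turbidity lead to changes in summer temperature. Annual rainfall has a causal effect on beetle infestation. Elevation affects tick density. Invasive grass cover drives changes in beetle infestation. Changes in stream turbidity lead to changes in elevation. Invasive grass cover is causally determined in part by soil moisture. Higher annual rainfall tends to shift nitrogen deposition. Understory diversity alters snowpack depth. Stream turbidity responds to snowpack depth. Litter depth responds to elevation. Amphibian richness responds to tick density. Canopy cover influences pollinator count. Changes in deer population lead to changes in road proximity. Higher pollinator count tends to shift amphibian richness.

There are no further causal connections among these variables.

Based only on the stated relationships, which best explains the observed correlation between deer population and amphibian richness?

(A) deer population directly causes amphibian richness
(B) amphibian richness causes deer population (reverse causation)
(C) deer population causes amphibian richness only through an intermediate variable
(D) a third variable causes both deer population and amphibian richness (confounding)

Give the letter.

C

Deer population reaches amphibian richness through deer population → road proximity → amphibian richness — an indirect causal chain with no direct deer population → amphibian richness link. No variable causes both deer population and amphibian richness, so confounding is ruled out; the effect is mediated.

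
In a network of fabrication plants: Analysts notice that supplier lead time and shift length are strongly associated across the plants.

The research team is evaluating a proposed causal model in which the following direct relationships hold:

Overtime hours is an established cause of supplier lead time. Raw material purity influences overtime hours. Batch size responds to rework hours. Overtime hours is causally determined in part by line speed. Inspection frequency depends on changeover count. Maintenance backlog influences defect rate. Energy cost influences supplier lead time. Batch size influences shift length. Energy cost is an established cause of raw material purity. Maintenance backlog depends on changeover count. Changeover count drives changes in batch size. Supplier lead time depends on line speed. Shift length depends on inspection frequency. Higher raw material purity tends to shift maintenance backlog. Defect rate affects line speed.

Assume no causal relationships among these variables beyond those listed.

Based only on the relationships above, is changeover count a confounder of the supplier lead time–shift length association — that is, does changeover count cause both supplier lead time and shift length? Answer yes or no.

yes

Changeover count has a causal path to supplier lead time (changeover count → maintenance backlog → defect rate → line speed → supplier lead time) and to shift length (changeover count → batch size → shift length), so it is a common cause of both — a confounder.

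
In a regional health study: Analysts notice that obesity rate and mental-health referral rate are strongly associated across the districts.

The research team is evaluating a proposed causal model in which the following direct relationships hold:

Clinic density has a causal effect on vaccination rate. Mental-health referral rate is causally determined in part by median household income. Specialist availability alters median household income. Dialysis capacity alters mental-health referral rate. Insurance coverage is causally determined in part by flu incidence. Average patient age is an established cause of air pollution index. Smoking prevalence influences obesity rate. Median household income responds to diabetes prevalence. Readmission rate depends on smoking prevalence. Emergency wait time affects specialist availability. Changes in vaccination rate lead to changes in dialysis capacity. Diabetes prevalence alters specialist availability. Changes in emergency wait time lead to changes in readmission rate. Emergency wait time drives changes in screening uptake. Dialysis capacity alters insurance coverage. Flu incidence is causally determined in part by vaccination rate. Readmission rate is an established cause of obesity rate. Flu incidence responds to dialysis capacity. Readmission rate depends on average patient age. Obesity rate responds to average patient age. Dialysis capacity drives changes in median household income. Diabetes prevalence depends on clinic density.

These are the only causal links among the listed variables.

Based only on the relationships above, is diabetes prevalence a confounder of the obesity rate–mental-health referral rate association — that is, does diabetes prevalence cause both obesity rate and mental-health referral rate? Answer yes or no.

no

Diabetes prevalence has no stated causal path to obesity rate. A confounder must cause both variables, so diabetes prevalence does not qualify.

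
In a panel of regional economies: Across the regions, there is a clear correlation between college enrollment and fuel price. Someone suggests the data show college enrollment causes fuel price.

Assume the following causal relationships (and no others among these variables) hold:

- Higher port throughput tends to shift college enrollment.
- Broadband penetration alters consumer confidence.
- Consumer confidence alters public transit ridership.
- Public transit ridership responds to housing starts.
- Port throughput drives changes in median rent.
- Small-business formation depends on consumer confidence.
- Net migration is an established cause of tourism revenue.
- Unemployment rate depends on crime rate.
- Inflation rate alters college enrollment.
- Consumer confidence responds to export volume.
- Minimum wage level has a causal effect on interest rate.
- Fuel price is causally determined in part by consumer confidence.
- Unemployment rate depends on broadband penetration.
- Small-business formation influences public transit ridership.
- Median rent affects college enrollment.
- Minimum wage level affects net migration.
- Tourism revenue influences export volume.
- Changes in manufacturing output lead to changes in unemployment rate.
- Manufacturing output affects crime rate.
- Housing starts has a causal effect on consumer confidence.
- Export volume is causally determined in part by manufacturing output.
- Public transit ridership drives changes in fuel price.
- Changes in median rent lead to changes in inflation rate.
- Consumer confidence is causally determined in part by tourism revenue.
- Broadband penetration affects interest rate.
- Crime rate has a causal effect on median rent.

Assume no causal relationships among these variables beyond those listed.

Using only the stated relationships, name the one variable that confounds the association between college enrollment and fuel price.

Manufacturing output has a causal path to college enrollment (manufacturing output → crime rate → median rent → college enrollment) and a separate causal path to fuel price (manufacturing output → export volume → consumer confidence → fuel price), so it is a common cause of both.
No stated relationship gives college enrollment a causal route to fuel price, so the correlation is explained by the shared upstream cause rather than a direct effect.

manufacturing output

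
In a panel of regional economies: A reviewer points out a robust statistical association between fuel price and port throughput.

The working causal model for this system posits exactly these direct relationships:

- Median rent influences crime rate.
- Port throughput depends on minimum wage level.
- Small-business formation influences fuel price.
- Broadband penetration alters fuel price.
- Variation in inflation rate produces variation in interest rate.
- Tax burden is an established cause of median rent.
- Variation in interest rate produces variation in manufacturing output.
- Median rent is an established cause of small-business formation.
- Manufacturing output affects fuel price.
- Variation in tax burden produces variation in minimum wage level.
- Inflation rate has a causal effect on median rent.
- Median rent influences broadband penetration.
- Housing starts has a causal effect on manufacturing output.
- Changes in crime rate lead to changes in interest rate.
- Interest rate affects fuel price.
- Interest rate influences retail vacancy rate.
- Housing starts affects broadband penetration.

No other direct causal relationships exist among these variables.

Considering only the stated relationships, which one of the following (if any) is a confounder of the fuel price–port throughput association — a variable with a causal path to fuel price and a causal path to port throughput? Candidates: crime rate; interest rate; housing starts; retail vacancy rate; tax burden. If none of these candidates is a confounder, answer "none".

tax burden

Tax burden causes fuel price (tax burden → median rent → small-business formation → fuel price) and also causes port throughput (tax burden → minimum wage level → port throughput); it is a common cause of both.
Each of the other candidates lacks a causal path to at least one of fuel price and port throughput, so they do not confound the relationship.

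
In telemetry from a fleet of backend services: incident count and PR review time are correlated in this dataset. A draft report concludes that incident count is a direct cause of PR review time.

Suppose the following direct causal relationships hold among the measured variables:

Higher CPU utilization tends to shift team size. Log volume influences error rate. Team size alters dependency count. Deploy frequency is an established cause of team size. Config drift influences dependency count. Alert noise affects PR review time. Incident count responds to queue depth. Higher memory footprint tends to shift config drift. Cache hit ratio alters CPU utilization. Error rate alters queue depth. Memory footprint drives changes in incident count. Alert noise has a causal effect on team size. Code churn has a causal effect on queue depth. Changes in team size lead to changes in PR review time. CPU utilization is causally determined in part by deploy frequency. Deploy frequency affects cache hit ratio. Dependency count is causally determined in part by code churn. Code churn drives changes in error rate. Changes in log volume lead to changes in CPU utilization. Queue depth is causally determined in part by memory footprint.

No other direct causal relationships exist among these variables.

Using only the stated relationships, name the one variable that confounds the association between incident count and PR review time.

Log volume has a causal path to incident count (log volume → error rate → queue depth → incident count) and a separate causal path to PR review time (log volume → CPU utilization → team size → PR review time), so it is a common cause of both.
No stated relationship gives incident count a causal route to PR review time, so the correlation is explained by the shared upstream cause rather than a direct effect.

log volume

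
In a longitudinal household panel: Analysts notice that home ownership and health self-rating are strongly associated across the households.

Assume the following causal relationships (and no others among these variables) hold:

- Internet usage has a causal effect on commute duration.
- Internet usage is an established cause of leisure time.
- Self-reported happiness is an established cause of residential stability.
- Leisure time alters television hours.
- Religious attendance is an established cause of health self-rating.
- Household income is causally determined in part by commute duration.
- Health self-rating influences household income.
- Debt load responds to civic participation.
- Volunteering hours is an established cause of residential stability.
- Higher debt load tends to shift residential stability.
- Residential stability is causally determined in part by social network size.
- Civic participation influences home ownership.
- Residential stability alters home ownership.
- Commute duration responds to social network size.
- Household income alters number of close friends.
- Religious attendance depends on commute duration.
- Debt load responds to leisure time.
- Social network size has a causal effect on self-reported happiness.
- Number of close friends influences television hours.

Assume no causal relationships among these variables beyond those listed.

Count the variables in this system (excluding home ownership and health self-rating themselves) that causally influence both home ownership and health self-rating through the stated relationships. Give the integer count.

The common causes are: internet usage (to home ownership via internet usage → leisure time → debt load → residential stability → home ownership; to health self-rating via internet usage → commute duration → religious attendance → health self-rating); social network size (to home ownership via social network size → residential stability → home ownership; to health self-rating via social network size → commute duration → religious attendance → health self-rating).
Every other variable lacks a causal path to at least one of home ownership and health self-rating.

2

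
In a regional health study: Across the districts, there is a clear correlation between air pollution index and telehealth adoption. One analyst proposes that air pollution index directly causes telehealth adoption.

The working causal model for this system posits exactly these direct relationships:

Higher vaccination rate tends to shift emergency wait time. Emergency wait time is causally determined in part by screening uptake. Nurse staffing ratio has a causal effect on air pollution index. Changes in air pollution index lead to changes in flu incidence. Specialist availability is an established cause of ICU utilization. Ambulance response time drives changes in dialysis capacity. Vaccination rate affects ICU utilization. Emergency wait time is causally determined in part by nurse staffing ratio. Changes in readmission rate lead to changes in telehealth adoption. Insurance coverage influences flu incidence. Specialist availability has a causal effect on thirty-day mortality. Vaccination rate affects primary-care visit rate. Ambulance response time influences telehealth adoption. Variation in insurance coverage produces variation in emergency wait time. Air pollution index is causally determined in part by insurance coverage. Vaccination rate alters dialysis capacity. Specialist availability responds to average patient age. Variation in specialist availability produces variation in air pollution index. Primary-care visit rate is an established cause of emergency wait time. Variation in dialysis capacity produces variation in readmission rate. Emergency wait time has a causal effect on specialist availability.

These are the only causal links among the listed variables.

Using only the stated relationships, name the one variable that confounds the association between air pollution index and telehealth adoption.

Vaccination rate has a causal path to air pollution index (vaccination rate → emergency wait time → specialist availability → air pollution index) and a separate causal path to telehealth adoption (vaccination rate → dialysis capacity → readmission rate → telehealth adoption), so it is a common cause of both.
No stated relationship gives air pollution index a causal route to telehealth adoption, so the correlation is explained by the shared upstream cause rather than a direct effect.

vaccination rate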